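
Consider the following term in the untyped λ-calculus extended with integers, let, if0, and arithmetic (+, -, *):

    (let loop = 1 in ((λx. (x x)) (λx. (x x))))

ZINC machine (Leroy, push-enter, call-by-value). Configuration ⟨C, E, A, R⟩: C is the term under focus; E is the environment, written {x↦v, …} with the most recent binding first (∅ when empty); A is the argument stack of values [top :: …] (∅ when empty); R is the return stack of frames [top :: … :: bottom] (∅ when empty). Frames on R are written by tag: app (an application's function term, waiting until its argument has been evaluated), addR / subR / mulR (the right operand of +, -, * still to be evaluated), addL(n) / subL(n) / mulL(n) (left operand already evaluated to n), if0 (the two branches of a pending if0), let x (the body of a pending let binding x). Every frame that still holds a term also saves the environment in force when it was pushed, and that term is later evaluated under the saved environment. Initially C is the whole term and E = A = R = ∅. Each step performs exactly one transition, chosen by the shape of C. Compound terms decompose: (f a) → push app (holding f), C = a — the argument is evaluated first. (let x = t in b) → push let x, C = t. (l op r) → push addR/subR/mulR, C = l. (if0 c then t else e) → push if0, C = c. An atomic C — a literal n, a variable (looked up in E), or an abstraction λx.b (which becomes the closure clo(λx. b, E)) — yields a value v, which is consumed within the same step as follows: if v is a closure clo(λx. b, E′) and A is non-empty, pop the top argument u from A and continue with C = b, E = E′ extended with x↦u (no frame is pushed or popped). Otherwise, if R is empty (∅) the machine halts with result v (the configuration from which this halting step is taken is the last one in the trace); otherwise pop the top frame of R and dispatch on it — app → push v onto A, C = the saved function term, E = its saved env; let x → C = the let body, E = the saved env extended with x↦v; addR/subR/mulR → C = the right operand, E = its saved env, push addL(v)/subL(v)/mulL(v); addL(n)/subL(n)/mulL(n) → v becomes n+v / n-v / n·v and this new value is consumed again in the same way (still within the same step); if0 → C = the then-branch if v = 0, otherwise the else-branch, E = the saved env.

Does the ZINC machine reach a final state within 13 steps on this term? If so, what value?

Answer: DIVERGES (no final state within 13 steps)

Machine steps:
t=0: ⟨C=(let loop = 1 in ((λx. (x x)) (λx. (x x)))); E=∅; A=∅; R=∅⟩
t=1: ⟨C=1; E=∅; A=∅; R=[let loop]⟩
t=2: ⟨C=((λx. (x x)) (λx. (x x))); E={loop↦1}; A=∅; R=∅⟩
t=3: ⟨C=(λx. (x x)); E={loop↦1}; A=∅; R=[app]⟩
t=4: ⟨C=(λx. (x x)); E={loop↦1}; A=[clo(λx. (x x), {loop↦1})]; R=∅⟩
t=5: ⟨C=(x x); E={x↦clo(λx. (x x), {loop↦1}), loop↦1}; A=∅; R=∅⟩
t=6: ⟨C=x; E={x↦clo(λx. (x x), {loop↦1}), loop↦1}; A=∅; R=[app]⟩
t=7: ⟨C=x; E={x↦clo(λx. (x x), {loop↦1}), loop↦1}; A=[clo(λx. (x x), {loop↦1})]; R=∅⟩
… configuration repeats with period 3 (steps 5–7 recur indefinitely) …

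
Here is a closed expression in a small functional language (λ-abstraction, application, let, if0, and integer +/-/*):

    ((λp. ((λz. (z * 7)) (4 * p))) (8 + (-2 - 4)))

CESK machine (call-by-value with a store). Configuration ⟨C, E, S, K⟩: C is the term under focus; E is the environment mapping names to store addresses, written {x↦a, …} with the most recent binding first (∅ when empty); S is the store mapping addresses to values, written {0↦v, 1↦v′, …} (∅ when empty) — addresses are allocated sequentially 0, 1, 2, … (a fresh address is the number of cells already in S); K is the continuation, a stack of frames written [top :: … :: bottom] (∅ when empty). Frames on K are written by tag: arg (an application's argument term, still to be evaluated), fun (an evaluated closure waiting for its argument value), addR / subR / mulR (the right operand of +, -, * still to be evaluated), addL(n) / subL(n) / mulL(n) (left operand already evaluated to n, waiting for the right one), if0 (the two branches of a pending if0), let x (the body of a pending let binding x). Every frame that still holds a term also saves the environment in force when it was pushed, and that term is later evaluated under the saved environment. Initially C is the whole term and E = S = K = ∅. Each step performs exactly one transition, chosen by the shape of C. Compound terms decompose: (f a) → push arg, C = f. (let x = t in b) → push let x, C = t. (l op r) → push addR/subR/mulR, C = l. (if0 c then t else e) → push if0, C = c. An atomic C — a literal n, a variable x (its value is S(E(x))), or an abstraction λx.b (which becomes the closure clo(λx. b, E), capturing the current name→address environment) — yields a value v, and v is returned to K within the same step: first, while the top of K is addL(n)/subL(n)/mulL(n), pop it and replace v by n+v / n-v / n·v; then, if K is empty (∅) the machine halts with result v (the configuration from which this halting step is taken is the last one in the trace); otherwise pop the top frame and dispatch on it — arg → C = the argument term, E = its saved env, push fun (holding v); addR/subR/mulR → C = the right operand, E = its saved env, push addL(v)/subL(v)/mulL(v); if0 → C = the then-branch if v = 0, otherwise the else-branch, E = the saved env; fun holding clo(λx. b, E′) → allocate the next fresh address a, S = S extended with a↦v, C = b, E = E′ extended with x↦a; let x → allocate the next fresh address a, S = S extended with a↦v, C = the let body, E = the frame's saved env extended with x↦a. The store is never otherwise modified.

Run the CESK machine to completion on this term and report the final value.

step 0: ⟨C=((λp. ((λz. (z * 7)) (4 * p))) (8 + (-2 - 4))); E=∅; S=∅; K=∅⟩
step 1: ⟨C=(λp. ((λz. (z * 7)) (4 * p))); E=∅; S=∅; K=[arg]⟩
step 2: ⟨C=(8 + (-2 - 4)); E=∅; S=∅; K=[fun]⟩
step 3: ⟨C=8; E=∅; S=∅; K=[addR :: fun]⟩
step 4: ⟨C=(-2 - 4); E=∅; S=∅; K=[addL(8) :: fun]⟩
step 5: ⟨C=-2; E=∅; S=∅; K=[subR :: addL(8) :: fun]⟩
step 6: ⟨C=4; E=∅; S=∅; K=[subL(-2) :: addL(8) :: fun]⟩
step 7: ⟨C=((λz. (z * 7)) (4 * p)); E={p↦0}; S={0↦2}; K=∅⟩
step 8: ⟨C=(λz. (z * 7)); E={p↦0}; S={0↦2}; K=[arg]⟩
step 9: ⟨C=(4 * p); E={p↦0}; S={0↦2}; K=[fun]⟩
step 10: ⟨C=4; E={p↦0}; S={0↦2}; K=[mulR :: fun]⟩
step 11: ⟨C=p; E={p↦0}; S={0↦2}; K=[mulL(4) :: fun]⟩
step 12: ⟨C=(z * 7); E={z↦1, p↦0}; S={0↦2, 1↦8}; K=∅⟩
step 13: ⟨C=z; E={z↦1, p↦0}; S={0↦2, 1↦8}; K=[mulR]⟩
step 14: ⟨C=7; E={z↦1, p↦0}; S={0↦2, 1↦8}; K=[mulL(8)]⟩
→ final value 56

Answer: 56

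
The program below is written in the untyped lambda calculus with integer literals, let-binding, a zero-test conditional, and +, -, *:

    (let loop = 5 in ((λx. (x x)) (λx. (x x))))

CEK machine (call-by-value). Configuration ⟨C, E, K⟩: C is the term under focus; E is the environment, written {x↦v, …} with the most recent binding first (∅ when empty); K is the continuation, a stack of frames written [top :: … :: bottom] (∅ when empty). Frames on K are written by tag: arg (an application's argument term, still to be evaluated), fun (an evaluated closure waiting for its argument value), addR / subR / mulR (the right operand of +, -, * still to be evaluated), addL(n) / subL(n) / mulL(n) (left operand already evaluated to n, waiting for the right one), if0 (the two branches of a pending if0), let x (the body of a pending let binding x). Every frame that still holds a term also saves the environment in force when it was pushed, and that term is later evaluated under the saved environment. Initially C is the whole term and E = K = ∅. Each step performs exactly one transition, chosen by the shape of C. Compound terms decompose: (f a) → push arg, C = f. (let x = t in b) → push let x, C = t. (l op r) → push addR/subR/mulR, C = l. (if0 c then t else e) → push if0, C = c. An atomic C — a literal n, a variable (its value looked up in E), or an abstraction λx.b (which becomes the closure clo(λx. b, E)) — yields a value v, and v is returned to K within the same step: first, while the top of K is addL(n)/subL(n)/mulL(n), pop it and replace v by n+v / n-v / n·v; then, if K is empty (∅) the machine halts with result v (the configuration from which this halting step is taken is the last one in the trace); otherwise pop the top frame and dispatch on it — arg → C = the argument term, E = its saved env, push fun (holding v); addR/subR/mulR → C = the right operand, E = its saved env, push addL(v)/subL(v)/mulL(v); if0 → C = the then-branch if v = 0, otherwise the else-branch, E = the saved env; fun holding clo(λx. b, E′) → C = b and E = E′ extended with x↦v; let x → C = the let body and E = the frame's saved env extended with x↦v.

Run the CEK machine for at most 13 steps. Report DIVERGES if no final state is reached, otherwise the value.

[0] [C=(let loop = 5 in ((λx. (x x)) (λx. (x x)))) | E=∅ | K=∅]
[1] [C=5 | E=∅ | K=[let loop]]
[2] [C=((λx. (x x)) (λx. (x x))) | E={loop↦5} | K=∅]
[3] [C=(λx. (x x)) | E={loop↦5} | K=[arg]]
[4] [C=(λx. (x x)) | E={loop↦5} | K=[fun]]
[5] [C=(x x) | E={x↦clo(λx. (x x), {loop↦5}), loop↦5} | K=∅]
[6] [C=x | E={x↦clo(λx. (x x), {loop↦5}), loop↦5} | K=[arg]]
[7] [C=x | E={x↦clo(λx. (x x), {loop↦5}), loop↦5} | K=[fun]]
… configuration repeats with period 3 (steps 5–7 recur indefinitely) …

Answer: DIVERGES (no final state within 13 steps)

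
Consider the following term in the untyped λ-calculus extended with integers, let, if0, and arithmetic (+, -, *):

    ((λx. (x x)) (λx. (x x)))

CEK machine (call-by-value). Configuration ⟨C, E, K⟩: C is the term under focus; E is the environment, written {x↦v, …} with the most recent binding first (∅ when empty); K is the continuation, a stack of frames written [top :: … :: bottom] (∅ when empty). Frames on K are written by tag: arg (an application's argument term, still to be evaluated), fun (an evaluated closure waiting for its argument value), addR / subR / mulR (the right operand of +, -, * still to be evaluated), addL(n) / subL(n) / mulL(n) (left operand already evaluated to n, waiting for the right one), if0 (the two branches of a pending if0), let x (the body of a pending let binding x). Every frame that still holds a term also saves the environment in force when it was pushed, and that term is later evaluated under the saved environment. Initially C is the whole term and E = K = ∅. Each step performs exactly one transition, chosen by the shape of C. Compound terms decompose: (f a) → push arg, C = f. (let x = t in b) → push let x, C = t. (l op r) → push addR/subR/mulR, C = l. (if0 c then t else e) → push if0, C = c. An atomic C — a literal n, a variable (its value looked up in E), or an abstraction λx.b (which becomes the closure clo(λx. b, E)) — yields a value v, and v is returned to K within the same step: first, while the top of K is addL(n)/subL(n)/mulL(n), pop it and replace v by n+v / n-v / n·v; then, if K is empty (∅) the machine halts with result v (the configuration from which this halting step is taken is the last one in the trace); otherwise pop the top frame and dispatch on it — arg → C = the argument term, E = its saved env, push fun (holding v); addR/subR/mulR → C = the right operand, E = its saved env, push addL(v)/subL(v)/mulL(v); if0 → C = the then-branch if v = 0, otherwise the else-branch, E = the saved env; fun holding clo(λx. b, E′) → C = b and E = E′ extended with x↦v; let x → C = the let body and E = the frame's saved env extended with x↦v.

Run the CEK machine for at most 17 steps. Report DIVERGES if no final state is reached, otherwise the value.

Answer: DIVERGES (no final state within 17 steps)

Execution trace:
step 0: ⟨C=((λx. (x x)) (λx. (x x))); E=∅; K=∅⟩
step 1: ⟨C=(λx. (x x)); E=∅; K=[arg]⟩
step 2: ⟨C=(λx. (x x)); E=∅; K=[fun]⟩
step 3: ⟨C=(x x); E={x↦clo(λx. (x x), ∅)}; K=∅⟩
step 4: ⟨C=x; E={x↦clo(λx. (x x), ∅)}; K=[arg]⟩
step 5: ⟨C=x; E={x↦clo(λx. (x x), ∅)}; K=[fun]⟩
… configuration repeats with period 3 (steps 3–5 recur indefinitely) …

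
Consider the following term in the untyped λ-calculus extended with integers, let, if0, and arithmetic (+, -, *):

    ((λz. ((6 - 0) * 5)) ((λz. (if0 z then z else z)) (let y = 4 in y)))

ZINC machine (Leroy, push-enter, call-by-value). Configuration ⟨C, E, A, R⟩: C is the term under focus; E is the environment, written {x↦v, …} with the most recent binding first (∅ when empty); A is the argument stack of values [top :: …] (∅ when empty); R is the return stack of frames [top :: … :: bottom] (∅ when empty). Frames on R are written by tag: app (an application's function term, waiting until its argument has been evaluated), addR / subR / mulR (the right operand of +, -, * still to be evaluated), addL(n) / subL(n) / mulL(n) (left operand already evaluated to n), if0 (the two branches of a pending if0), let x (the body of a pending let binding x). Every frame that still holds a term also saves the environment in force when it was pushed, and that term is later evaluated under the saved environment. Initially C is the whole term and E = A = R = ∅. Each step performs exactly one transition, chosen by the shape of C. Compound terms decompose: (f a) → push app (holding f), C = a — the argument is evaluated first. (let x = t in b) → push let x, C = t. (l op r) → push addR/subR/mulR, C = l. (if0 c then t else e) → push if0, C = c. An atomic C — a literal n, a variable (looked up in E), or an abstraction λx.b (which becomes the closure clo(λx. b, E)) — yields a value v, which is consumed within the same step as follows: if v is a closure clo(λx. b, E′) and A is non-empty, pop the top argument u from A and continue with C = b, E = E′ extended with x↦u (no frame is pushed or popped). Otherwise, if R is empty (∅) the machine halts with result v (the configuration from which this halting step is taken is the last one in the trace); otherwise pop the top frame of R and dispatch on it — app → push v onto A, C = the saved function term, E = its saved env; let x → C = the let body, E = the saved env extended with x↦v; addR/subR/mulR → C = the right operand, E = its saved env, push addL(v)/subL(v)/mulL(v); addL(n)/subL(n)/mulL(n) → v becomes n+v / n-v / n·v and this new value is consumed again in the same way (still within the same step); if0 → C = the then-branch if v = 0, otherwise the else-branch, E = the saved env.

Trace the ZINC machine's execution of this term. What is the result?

Answer: 30

Execution trace:
[0] <C=((λz. ((6 - 0) * 5)) ((λz. (if0 z then z else z)) (let y = 4 in y))), E=∅, A=∅, R=∅>
[1] <C=((λz. (if0 z then z else z)) (let y = 4 in y)), E=∅, A=∅, R=[app]>
[2] <C=(let y = 4 in y), E=∅, A=∅, R=[app :: app]>
[3] <C=4, E=∅, A=∅, R=[let y :: app :: app]>
[4] <C=y, E={y↦4}, A=∅, R=[app :: app]>
[5] <C=(λz. (if0 z then z else z)), E=∅, A=[4], R=[app]>
[6] <C=(if0 z then z else z), E={z↦4}, A=∅, R=[app]>
[7] <C=z, E={z↦4}, A=∅, R=[if0 :: app]>
[8] <C=z, E={z↦4}, A=∅, R=[app]>
[9] <C=(λz. ((6 - 0) * 5)), E=∅, A=[4], R=∅>
[10] <C=((6 - 0) * 5), E={z↦4}, A=∅, R=∅>
[11] <C=(6 - 0), E={z↦4}, A=∅, R=[mulR]>
[12] <C=6, E={z↦4}, A=∅, R=[subR :: mulR]>
[13] <C=0, E={z↦4}, A=∅, R=[subL(6) :: mulR]>
[14] <C=5, E={z↦4}, A=∅, R=[mulL(6)]>
→ final value 30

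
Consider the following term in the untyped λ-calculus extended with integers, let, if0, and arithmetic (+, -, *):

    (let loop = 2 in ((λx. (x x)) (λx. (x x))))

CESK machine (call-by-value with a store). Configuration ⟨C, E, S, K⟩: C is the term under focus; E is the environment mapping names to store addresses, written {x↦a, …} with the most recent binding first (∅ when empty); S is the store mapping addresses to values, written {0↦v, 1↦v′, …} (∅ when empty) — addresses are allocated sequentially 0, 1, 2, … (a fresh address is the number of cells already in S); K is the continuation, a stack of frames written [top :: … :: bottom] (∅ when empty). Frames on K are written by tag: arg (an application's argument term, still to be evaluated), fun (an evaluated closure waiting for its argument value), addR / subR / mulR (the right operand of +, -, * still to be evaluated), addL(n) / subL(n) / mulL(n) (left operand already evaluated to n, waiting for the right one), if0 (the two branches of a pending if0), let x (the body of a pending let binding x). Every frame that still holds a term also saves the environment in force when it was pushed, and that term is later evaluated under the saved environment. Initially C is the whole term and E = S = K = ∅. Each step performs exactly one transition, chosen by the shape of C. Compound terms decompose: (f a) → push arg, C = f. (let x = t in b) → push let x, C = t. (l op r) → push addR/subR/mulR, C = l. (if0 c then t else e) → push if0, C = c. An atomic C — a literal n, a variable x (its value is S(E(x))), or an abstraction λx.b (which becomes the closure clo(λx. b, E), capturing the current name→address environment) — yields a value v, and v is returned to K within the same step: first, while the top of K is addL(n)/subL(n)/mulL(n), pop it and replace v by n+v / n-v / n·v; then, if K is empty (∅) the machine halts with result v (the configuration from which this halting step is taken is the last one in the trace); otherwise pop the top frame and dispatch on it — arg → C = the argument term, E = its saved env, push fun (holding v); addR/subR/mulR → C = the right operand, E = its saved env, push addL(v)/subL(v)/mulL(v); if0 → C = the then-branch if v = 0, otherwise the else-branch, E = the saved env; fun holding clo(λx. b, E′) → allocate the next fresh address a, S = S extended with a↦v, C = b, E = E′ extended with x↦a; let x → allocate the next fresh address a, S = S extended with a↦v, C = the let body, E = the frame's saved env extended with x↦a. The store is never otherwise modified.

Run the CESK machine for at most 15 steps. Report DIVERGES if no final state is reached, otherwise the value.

Answer: DIVERGES (no final state within 15 steps)

Execution trace:
step 0: ⟨C=(let loop = 2 in ((λx. (x x)) (λx. (x x)))); E=∅; S=∅; K=∅⟩
step 1: ⟨C=2; E=∅; S=∅; K=[let loop]⟩
step 2: ⟨C=((λx. (x x)) (λx. (x x))); E={loop↦0}; S={0↦2}; K=∅⟩
step 3: ⟨C=(λx. (x x)); E={loop↦0}; S={0↦2}; K=[arg]⟩
step 4: ⟨C=(λx. (x x)); E={loop↦0}; S={0↦2}; K=[fun]⟩
step 5: ⟨C=(x x); E={x↦1, loop↦0}; S={0↦2, 1↦clo(λx. (x x), {loop↦0})}; K=∅⟩
step 6: ⟨C=x; E={x↦1, loop↦0}; S={0↦2, 1↦clo(λx. (x x), {loop↦0})}; K=[arg]⟩
step 7: ⟨C=x; E={x↦1, loop↦0}; S={0↦2, 1↦clo(λx. (x x), {loop↦0})}; K=[fun]⟩
step 8: ⟨C=(x x); E={x↦2, loop↦0}; S={0↦2, 1↦clo(λx. (x x), {loop↦0}), 2↦clo(λx. (x x), {loop↦0})}; K=∅⟩
step 9: ⟨C=x; E={x↦2, loop↦0}; S={0↦2, 1↦clo(λx. (x x), {loop↦0}), 2↦clo(λx. (x x), {loop↦0})}; K=[arg]⟩
step 10: ⟨C=x; E={x↦2, loop↦0}; S={0↦2, 1↦clo(λx. (x x), {loop↦0}), 2↦clo(λx. (x x), {loop↦0})}; K=[fun]⟩
step 11: ⟨C=(x x); E={x↦3, loop↦0}; S={0↦2, 1↦clo(λx. (x x), {loop↦0}), 2↦clo(λx. (x x), {loop↦0}), 3↦clo(λx. (x x), {loop↦0})}; K=∅⟩
step 12: ⟨C=x; E={x↦3, loop↦0}; S={0↦2, 1↦clo(λx. (x x), {loop↦0}), 2↦clo(λx. (x x), {loop↦0}), 3↦clo(λx. (x x), {loop↦0})}; K=[arg]⟩
step 13: ⟨C=x; E={x↦3, loop↦0}; S={0↦2, 1↦clo(λx. (x x), {loop↦0}), 2↦clo(λx. (x x), {loop↦0}), 3↦clo(λx. (x x), {loop↦0})}; K=[fun]⟩
step 14: ⟨C=(x x); E={x↦4, loop↦0}; S={0↦2, 1↦clo(λx. (x x), {loop↦0}), 2↦clo(λx. (x x), {loop↦0}), 3↦clo(λx. (x x), {loop↦0}), 4↦clo(λx. (x x), {loop↦0})}; K=∅⟩
step 15: ⟨C=x; E={x↦4, loop↦0}; S={0↦2, 1↦clo(λx. (x x), {loop↦0}), 2↦clo(λx. (x x), {loop↦0}), 3↦clo(λx. (x x), {loop↦0}), 4↦clo(λx. (x x), {loop↦0})}; K=[arg]⟩
→ 15 transitions taken and the configuration is still not final: no result within 15 steps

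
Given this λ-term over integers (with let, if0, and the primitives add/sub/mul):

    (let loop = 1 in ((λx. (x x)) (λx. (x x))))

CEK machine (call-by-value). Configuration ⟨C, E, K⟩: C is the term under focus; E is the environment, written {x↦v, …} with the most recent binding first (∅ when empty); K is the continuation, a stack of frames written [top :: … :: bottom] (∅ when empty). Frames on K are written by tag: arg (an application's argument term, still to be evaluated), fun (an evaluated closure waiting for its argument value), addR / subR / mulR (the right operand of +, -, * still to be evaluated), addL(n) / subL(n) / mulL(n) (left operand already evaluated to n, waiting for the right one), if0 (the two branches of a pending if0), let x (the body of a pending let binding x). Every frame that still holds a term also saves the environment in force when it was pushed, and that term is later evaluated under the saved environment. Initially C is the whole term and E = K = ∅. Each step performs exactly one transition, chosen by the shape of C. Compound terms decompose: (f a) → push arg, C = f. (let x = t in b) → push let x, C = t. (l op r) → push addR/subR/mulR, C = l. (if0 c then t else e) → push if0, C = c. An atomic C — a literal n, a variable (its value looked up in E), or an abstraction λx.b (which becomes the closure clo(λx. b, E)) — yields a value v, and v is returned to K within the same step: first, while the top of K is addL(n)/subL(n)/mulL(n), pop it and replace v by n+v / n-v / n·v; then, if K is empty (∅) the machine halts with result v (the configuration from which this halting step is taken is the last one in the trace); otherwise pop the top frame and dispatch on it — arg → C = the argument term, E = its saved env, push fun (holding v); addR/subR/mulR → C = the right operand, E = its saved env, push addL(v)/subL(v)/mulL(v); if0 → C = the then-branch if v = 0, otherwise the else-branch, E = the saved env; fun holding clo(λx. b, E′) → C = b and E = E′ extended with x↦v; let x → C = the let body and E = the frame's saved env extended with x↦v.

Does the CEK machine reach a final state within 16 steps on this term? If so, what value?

t=0: <C=(let loop = 1 in ((λx. (x x)) (λx. (x x)))), E=∅, K=∅>
t=1: <C=1, E=∅, K=[let loop]>
t=2: <C=((λx. (x x)) (λx. (x x))), E={loop↦1}, K=∅>
t=3: <C=(λx. (x x)), E={loop↦1}, K=[arg]>
t=4: <C=(λx. (x x)), E={loop↦1}, K=[fun]>
t=5: <C=(x x), E={x↦clo(λx. (x x), {loop↦1}), loop↦1}, K=∅>
t=6: <C=x, E={x↦clo(λx. (x x), {loop↦1}), loop↦1}, K=[arg]>
t=7: <C=x, E={x↦clo(λx. (x x), {loop↦1}), loop↦1}, K=[fun]>
… configuration repeats with period 3 (steps 5–7 recur indefinitely) …

Answer: DIVERGES (no final state within 16 steps)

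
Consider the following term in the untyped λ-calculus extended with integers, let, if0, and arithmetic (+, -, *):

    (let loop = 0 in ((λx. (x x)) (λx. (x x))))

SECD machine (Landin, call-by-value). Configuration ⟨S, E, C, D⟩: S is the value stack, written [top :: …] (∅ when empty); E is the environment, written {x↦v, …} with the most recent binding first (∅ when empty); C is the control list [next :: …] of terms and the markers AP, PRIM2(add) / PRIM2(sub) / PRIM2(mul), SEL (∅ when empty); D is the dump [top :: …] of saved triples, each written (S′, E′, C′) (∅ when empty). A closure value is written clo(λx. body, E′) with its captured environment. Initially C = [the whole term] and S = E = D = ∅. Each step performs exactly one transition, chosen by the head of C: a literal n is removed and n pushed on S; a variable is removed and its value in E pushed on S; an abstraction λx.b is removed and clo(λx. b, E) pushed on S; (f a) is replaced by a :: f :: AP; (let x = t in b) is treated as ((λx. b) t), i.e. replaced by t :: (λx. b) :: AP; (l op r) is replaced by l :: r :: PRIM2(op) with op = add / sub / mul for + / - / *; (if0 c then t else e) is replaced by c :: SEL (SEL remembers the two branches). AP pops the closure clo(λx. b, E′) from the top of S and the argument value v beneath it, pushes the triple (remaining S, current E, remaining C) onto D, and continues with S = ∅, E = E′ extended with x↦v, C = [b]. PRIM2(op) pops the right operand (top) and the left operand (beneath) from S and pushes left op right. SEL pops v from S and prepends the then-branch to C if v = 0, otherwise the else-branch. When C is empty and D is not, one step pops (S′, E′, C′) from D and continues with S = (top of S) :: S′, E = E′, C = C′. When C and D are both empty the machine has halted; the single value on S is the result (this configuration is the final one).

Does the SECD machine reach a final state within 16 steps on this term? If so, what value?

Answer: DIVERGES (no final state within 16 steps)

Execution trace:
[0] [S=∅ | E=∅ | C=[(let loop = 0 in ((λx. (x x)) (λx. (x x))))] | D=∅]
[1] [S=∅ | E=∅ | C=[0 :: (λloop. ((λx. (x x)) (λx. (x x)))) :: AP] | D=∅]
[2] [S=[0] | E=∅ | C=[(λloop. ((λx. (x x)) (λx. (x x)))) :: AP] | D=∅]
[3] [S=[clo(λloop. ((λx. (x x)) (λx. (x x))), ∅) :: 0] | E=∅ | C=[AP] | D=∅]
[4] [S=∅ | E={loop↦0} | C=[((λx. (x x)) (λx. (x x)))] | D=[(∅, ∅, ∅)]]
[5] [S=∅ | E={loop↦0} | C=[(λx. (x x)) :: (λx. (x x)) :: AP] | D=[(∅, ∅, ∅)]]
[6] [S=[clo(λx. (x x), {loop↦0})] | E={loop↦0} | C=[(λx. (x x)) :: AP] | D=[(∅, ∅, ∅)]]
[7] [S=[clo(λx. (x x), {loop↦0}) :: clo(λx. (x x), {loop↦0})] | E={loop↦0} | C=[AP] | D=[(∅, ∅, ∅)]]
[8] [S=∅ | E={x↦clo(λx. (x x), {loop↦0}), loop↦0} | C=[(x x)] | D=[(∅, {loop↦0}, ∅) :: (∅, ∅, ∅)]]
[9] [S=∅ | E={x↦clo(λx. (x x), {loop↦0}), loop↦0} | C=[x :: x :: AP] | D=[(∅, {loop↦0}, ∅) :: (∅, ∅, ∅)]]
[10] [S=[clo(λx. (x x), {loop↦0})] | E={x↦clo(λx. (x x), {loop↦0}), loop↦0} | C=[x :: AP] | D=[(∅, {loop↦0}, ∅) :: (∅, ∅, ∅)]]
[11] [S=[clo(λx. (x x), {loop↦0}) :: clo(λx. (x x), {loop↦0})] | E={x↦clo(λx. (x x), {loop↦0}), loop↦0} | C=[AP] | D=[(∅, {loop↦0}, ∅) :: (∅, ∅, ∅)]]
[12] [S=∅ | E={x↦clo(λx. (x x), {loop↦0}), loop↦0} | C=[(x x)] | D=[(∅, {x↦clo(λx. (x x), {loop↦0}), loop↦0}, ∅) :: (∅, {loop↦0}, ∅) :: (∅, ∅, ∅)]]
[13] [S=∅ | E={x↦clo(λx. (x x), {loop↦0}), loop↦0} | C=[x :: x :: AP] | D=[(∅, {x↦clo(λx. (x x), {loop↦0}), loop↦0}, ∅) :: (∅, {loop↦0}, ∅) :: (∅, ∅, ∅)]]
[14] [S=[clo(λx. (x x), {loop↦0})] | E={x↦clo(λx. (x x), {loop↦0}), loop↦0} | C=[x :: AP] | D=[(∅, {x↦clo(λx. (x x), {loop↦0}), loop↦0}, ∅) :: (∅, {loop↦0}, ∅) :: (∅, ∅, ∅)]]
[15] [S=[clo(λx. (x x), {loop↦0}) :: clo(λx. (x x), {loop↦0})] | E={x↦clo(λx. (x x), {loop↦0}), loop↦0} | C=[AP] | D=[(∅, {x↦clo(λx. (x x), {loop↦0}), loop↦0}, ∅) :: (∅, {loop↦0}, ∅) :: (∅, ∅, ∅)]]
[16] [S=∅ | E={x↦clo(λx. (x x), {loop↦0}), loop↦0} | C=[(x x)] | D=[(∅, {x↦clo(λx. (x x), {loop↦0}), loop↦0}, ∅) :: (∅, {x↦clo(λx. (x x), {loop↦0}), loop↦0}, ∅) :: (∅, {loop↦0}, ∅) :: (∅, ∅, ∅)]]
→ 16 transitions taken and the configuration is still not final: no result within 16 steps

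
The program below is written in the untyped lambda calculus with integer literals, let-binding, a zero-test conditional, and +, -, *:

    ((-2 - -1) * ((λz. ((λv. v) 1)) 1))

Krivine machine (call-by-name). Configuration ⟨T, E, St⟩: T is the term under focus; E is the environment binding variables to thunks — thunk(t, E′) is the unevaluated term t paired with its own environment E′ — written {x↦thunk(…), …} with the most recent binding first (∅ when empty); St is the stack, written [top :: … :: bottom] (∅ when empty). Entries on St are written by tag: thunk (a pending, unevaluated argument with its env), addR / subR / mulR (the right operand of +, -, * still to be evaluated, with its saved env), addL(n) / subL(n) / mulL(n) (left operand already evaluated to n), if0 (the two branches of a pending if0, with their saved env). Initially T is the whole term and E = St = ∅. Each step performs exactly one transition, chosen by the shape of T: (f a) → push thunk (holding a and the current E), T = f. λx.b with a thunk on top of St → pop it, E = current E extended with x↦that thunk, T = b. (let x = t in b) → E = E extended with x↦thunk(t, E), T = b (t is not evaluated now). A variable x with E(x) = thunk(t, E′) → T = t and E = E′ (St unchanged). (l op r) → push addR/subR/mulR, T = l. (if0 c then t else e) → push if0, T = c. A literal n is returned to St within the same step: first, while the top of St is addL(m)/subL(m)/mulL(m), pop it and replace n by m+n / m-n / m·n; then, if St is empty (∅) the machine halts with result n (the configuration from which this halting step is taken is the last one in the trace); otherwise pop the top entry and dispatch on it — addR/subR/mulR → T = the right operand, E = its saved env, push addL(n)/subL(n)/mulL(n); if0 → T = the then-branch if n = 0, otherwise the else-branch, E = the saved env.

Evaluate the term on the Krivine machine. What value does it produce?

[0] <T=((-2 - -1) * ((λz. ((λv. v) 1)) 1)), E=∅, St=∅>
[1] <T=(-2 - -1), E=∅, St=[mulR]>
[2] <T=-2, E=∅, St=[subR :: mulR]>
[3] <T=-1, E=∅, St=[subL(-2) :: mulR]>
[4] <T=((λz. ((λv. v) 1)) 1), E=∅, St=[mulL(-1)]>
[5] <T=(λz. ((λv. v) 1)), E=∅, St=[thunk :: mulL(-1)]>
[6] <T=((λv. v) 1), E={z↦thunk(1, ∅)}, St=[mulL(-1)]>
[7] <T=(λv. v), E={z↦thunk(1, ∅)}, St=[thunk :: mulL(-1)]>
[8] <T=v, E={v↦thunk(1, {z↦thunk(1, ∅)}), z↦thunk(1, ∅)}, St=[mulL(-1)]>
[9] <T=1, E={z↦thunk(1, ∅)}, St=[mulL(-1)]>
→ final value -1

Answer: -1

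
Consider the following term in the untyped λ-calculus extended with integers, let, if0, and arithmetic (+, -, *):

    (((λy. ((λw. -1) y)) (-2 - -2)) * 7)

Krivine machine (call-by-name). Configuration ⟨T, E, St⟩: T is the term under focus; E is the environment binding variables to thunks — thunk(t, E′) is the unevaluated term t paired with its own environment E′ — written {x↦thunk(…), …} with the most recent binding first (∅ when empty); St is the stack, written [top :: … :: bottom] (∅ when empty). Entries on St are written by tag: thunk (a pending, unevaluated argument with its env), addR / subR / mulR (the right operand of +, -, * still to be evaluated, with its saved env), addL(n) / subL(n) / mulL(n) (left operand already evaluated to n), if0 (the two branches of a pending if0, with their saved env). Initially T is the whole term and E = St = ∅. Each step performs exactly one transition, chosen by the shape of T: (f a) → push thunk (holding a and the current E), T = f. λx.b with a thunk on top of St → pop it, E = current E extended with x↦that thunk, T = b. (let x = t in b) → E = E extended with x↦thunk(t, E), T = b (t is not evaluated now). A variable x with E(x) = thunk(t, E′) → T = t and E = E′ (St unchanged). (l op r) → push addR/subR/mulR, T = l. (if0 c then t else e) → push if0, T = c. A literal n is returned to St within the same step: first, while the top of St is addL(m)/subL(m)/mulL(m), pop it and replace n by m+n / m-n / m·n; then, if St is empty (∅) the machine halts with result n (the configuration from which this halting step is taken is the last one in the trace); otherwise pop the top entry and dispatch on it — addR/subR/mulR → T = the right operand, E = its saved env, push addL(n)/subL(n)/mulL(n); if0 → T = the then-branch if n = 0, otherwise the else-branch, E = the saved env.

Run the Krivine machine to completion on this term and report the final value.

Answer: -7

Machine steps:
0. [T=(((λy. ((λw. -1) y)) (-2 - -2)) * 7) | E=∅ | St=∅]
1. [T=((λy. ((λw. -1) y)) (-2 - -2)) | E=∅ | St=[mulR]]
2. [T=(λy. ((λw. -1) y)) | E=∅ | St=[thunk :: mulR]]
3. [T=((λw. -1) y) | E={y↦thunk((-2 - -2), ∅)} | St=[mulR]]
4. [T=(λw. -1) | E={y↦thunk((-2 - -2), ∅)} | St=[thunk :: mulR]]
5. [T=-1 | E={w↦thunk(y, {y↦thunk((-2 - -2), ∅)}), y↦thunk((-2 - -2), ∅)} | St=[mulR]]
6. [T=7 | E=∅ | St=[mulL(-1)]]
→ final value -7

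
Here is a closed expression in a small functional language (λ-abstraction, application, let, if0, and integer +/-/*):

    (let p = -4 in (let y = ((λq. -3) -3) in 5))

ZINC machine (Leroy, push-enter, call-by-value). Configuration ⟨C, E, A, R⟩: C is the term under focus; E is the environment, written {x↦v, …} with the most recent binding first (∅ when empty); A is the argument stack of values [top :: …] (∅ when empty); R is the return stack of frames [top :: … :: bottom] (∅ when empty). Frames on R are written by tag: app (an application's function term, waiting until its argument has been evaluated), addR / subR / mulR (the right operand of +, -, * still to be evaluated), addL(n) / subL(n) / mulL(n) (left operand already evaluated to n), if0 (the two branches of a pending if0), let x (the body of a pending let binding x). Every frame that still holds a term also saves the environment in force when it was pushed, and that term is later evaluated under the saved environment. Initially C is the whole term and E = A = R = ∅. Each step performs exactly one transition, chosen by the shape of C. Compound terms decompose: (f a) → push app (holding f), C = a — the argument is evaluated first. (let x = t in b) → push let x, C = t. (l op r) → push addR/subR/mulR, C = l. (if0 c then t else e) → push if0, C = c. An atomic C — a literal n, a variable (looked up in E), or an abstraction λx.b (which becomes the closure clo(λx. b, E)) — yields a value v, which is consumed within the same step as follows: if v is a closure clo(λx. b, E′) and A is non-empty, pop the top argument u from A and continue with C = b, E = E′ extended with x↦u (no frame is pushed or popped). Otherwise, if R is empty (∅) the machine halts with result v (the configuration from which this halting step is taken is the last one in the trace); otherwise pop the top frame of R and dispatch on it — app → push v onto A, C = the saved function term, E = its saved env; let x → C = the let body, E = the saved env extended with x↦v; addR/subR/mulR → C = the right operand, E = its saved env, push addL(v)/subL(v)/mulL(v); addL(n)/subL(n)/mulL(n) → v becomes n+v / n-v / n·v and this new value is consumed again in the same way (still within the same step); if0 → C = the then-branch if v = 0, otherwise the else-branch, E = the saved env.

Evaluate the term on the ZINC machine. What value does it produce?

0. <C=(let p = -4 in (let y = ((λq. -3) -3) in 5)), E=∅, A=∅, R=∅>
1. <C=-4, E=∅, A=∅, R=[let p]>
2. <C=(let y = ((λq. -3) -3) in 5), E={p↦-4}, A=∅, R=∅>
3. <C=((λq. -3) -3), E={p↦-4}, A=∅, R=[let y]>
4. <C=-3, E={p↦-4}, A=∅, R=[app :: let y]>
5. <C=(λq. -3), E={p↦-4}, A=[-3], R=[let y]>
6. <C=-3, E={q↦-3, p↦-4}, A=∅, R=[let y]>
7. <C=5, E={y↦-3, p↦-4}, A=∅, R=∅>
→ final value 5

Answer: 5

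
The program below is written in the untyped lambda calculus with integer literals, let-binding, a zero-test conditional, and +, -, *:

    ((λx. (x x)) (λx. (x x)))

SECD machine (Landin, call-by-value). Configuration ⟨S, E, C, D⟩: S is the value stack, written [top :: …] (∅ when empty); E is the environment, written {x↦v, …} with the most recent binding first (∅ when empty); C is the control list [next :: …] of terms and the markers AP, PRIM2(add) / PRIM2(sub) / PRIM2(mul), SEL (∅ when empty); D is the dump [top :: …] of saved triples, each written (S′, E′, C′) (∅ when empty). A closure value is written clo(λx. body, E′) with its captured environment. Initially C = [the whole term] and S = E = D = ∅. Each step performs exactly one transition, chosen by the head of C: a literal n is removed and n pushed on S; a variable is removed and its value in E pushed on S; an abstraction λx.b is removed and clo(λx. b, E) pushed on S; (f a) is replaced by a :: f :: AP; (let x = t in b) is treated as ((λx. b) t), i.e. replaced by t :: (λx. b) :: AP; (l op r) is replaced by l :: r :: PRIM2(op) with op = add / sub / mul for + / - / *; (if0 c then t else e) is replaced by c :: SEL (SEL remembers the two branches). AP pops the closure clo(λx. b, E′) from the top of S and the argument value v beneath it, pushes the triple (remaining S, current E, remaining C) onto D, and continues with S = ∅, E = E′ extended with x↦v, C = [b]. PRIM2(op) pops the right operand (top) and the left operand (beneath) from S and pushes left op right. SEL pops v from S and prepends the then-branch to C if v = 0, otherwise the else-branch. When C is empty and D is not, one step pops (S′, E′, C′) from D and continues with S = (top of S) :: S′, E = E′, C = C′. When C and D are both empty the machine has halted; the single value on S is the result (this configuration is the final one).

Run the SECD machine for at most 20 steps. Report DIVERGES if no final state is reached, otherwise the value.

Answer: DIVERGES (no final state within 20 steps)

Execution trace:
t=0: <S=∅, E=∅, C=[((λx. (x x)) (λx. (x x)))], D=∅>
t=1: <S=∅, E=∅, C=[(λx. (x x)) :: (λx. (x x)) :: AP], D=∅>
t=2: <S=[clo(λx. (x x), ∅)], E=∅, C=[(λx. (x x)) :: AP], D=∅>
t=3: <S=[clo(λx. (x x), ∅) :: clo(λx. (x x), ∅)], E=∅, C=[AP], D=∅>
t=4: <S=∅, E={x↦clo(λx. (x x), ∅)}, C=[(x x)], D=[(∅, ∅, ∅)]>
t=5: <S=∅, E={x↦clo(λx. (x x), ∅)}, C=[x :: x :: AP], D=[(∅, ∅, ∅)]>
t=6: <S=[clo(λx. (x x), ∅)], E={x↦clo(λx. (x x), ∅)}, C=[x :: AP], D=[(∅, ∅, ∅)]>
t=7: <S=[clo(λx. (x x), ∅) :: clo(λx. (x x), ∅)], E={x↦clo(λx. (x x), ∅)}, C=[AP], D=[(∅, ∅, ∅)]>
t=8: <S=∅, E={x↦clo(λx. (x x), ∅)}, C=[(x x)], D=[(∅, {x↦clo(λx. (x x), ∅)}, ∅) :: (∅, ∅, ∅)]>
t=9: <S=∅, E={x↦clo(λx. (x x), ∅)}, C=[x :: x :: AP], D=[(∅, {x↦clo(λx. (x x), ∅)}, ∅) :: (∅, ∅, ∅)]>
t=10: <S=[clo(λx. (x x), ∅)], E={x↦clo(λx. (x x), ∅)}, C=[x :: AP], D=[(∅, {x↦clo(λx. (x x), ∅)}, ∅) :: (∅, ∅, ∅)]>
t=11: <S=[clo(λx. (x x), ∅) :: clo(λx. (x x), ∅)], E={x↦clo(λx. (x x), ∅)}, C=[AP], D=[(∅, {x↦clo(λx. (x x), ∅)}, ∅) :: (∅, ∅, ∅)]>
t=12: <S=∅, E={x↦clo(λx. (x x), ∅)}, C=[(x x)], D=[(∅, {x↦clo(λx. (x x), ∅)}, ∅) :: (∅, {x↦clo(λx. (x x), ∅)}, ∅) :: (∅, ∅, ∅)]>
t=13: <S=∅, E={x↦clo(λx. (x x), ∅)}, C=[x :: x :: AP], D=[(∅, {x↦clo(λx. (x x), ∅)}, ∅) :: (∅, {x↦clo(λx. (x x), ∅)}, ∅) :: (∅, ∅, ∅)]>
t=14: <S=[clo(λx. (x x), ∅)], E={x↦clo(λx. (x x), ∅)}, C=[x :: AP], D=[(∅, {x↦clo(λx. (x x), ∅)}, ∅) :: (∅, {x↦clo(λx. (x x), ∅)}, ∅) :: (∅, ∅, ∅)]>
t=15: <S=[clo(λx. (x x), ∅) :: clo(λx. (x x), ∅)], E={x↦clo(λx. (x x), ∅)}, C=[AP], D=[(∅, {x↦clo(λx. (x x), ∅)}, ∅) :: (∅, {x↦clo(λx. (x x), ∅)}, ∅) :: (∅, ∅, ∅)]>
t=16: <S=∅, E={x↦clo(λx. (x x), ∅)}, C=[(x x)], D=[(∅, {x↦clo(λx. (x x), ∅)}, ∅) :: (∅, {x↦clo(λx. (x x), ∅)}, ∅) :: (∅, {x↦clo(λx. (x x), ∅)}, ∅) :: (∅, ∅, ∅)]>
t=17: <S=∅, E={x↦clo(λx. (x x), ∅)}, C=[x :: x :: AP], D=[(∅, {x↦clo(λx. (x x), ∅)}, ∅) :: (∅, {x↦clo(λx. (x x), ∅)}, ∅) :: (∅, {x↦clo(λx. (x x), ∅)}, ∅) :: (∅, ∅, ∅)]>
t=18: <S=[clo(λx. (x x), ∅)], E={x↦clo(λx. (x x), ∅)}, C=[x :: AP], D=[(∅, {x↦clo(λx. (x x), ∅)}, ∅) :: (∅, {x↦clo(λx. (x x), ∅)}, ∅) :: (∅, {x↦clo(λx. (x x), ∅)}, ∅) :: (∅, ∅, ∅)]>
t=19: <S=[clo(λx. (x x), ∅) :: clo(λx. (x x), ∅)], E={x↦clo(λx. (x x), ∅)}, C=[AP], D=[(∅, {x↦clo(λx. (x x), ∅)}, ∅) :: (∅, {x↦clo(λx. (x x), ∅)}, ∅) :: (∅, {x↦clo(λx. (x x), ∅)}, ∅) :: (∅, ∅, ∅)]>
t=20: <S=∅, E={x↦clo(λx. (x x), ∅)}, C=[(x x)], D=[(∅, {x↦clo(λx. (x x), ∅)}, ∅) :: (∅, {x↦clo(λx. (x x), ∅)}, ∅) :: (∅, {x↦clo(λx. (x x), ∅)}, ∅) :: (∅, {x↦clo(λx. (x x), ∅)}, ∅) :: (∅, ∅, ∅)]>
→ 20 transitions taken and the configuration is still not final: no result within 20 steps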